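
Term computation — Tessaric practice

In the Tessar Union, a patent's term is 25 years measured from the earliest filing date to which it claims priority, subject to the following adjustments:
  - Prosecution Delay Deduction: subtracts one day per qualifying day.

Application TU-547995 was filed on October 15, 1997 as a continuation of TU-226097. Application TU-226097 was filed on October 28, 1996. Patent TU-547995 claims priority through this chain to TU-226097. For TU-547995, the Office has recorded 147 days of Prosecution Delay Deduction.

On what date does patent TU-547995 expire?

Earliest priority filing: 28 October 1996.
Base term: 28 October 1996 + 25 years → 28 October 2021.
Prosecution Delay Deduction: −147 days → 3 June 2021.

2021-06-03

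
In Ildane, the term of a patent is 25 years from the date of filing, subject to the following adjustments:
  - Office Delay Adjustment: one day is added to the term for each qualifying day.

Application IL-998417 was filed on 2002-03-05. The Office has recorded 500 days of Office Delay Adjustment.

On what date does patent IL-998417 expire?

Base term: filing date + 25 years → 5 March 2027.
Office Delay Adjustment: +500 days → 17 July 2028.

July 17, 2028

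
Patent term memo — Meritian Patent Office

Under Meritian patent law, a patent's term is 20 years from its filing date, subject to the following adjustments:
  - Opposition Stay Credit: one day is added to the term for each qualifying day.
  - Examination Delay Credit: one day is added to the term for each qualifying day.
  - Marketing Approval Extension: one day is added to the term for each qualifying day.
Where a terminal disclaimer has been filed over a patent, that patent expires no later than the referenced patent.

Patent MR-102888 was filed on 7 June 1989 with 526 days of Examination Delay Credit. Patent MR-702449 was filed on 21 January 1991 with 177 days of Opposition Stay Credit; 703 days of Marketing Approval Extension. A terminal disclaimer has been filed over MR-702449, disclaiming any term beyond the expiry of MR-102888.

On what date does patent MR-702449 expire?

2010-11-15

Natural term of MR-702449:
  Base: filing + 20 years → 21 January 2011.
  Opposition Stay Credit: +177 days → 17 July 2011.
  Marketing Approval Extension: +703 days → 19 June 2013.
Expiry of referenced patent MR-102888:
  Base: filing + 20 years → 7 June 2009.
  Examination Delay Credit: +526 days → 15 November 2010.
Terminal disclaimer: MR-702449 expires on the earlier of 19 June 2013 and 15 November 2010.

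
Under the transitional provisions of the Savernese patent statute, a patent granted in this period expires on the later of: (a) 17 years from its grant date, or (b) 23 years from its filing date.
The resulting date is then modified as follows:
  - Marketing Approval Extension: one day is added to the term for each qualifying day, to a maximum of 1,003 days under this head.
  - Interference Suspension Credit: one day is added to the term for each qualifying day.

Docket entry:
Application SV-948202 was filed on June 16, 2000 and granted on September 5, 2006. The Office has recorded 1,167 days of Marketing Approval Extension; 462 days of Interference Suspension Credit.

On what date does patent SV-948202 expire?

September 9, 2027

(a) grant + 17 years → 5 September 2023.
(b) filing + 23 years → 16 June 2023.
Later of the two: 5 September 2023.
Marketing Approval Extension: 1167 days claimed exceeds the 1003-day cap, so +1003 days → 4 June 2026.
Interference Suspension Credit: +462 days → 9 September 2027.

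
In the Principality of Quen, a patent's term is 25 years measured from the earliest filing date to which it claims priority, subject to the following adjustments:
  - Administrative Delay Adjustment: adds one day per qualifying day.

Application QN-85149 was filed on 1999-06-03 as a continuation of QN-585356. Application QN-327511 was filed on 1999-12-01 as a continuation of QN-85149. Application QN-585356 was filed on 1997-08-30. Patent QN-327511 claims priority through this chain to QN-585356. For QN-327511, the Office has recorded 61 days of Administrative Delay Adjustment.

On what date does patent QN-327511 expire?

Earliest priority filing: 30 August 1997.
Base term: 30 August 1997 + 25 years → 30 August 2022.
Administrative Delay Adjustment: +61 days → 30 October 2022.

October 30, 2022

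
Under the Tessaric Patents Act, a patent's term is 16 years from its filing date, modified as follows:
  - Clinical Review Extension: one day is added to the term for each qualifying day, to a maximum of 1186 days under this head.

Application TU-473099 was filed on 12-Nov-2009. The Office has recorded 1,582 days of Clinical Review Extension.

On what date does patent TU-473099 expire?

Base term: filing date + 16 years → 12 November 2025.
Clinical Review Extension: 1582 days claimed exceeds the 1186-day cap, so +1186 days → 10 February 2029.

2029-02-10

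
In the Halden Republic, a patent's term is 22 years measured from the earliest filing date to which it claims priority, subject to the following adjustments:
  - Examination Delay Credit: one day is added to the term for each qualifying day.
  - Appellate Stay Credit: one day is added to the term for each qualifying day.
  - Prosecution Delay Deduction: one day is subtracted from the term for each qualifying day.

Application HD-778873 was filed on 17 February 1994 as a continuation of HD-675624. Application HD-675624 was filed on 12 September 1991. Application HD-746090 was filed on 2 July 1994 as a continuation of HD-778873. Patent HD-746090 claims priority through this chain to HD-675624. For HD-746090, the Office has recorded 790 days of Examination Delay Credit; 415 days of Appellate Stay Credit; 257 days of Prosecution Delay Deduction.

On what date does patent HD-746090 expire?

2016-04-17

Earliest priority filing: 12 September 1991.
Base term: 12 September 1991 + 22 years → 12 September 2013.
Examination Delay Credit: +790 days → 11 November 2015.
Appellate Stay Credit: +415 days → 30 December 2016.
Prosecution Delay Deduction: −257 days → 17 April 2016.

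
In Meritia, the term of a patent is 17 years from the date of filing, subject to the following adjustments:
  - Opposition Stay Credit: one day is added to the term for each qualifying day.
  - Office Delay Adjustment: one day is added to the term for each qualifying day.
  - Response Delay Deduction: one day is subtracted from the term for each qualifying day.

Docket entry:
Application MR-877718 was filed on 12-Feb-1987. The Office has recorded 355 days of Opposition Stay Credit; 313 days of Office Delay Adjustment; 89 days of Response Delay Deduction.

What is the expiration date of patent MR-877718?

Base term: filing date + 17 years → 12 February 2004.
Opposition Stay Credit: +355 days → 1 February 2005.
Office Delay Adjustment: +313 days → 11 December 2005.
Response Delay Deduction: −89 days → 13 September 2005.

September 13, 2005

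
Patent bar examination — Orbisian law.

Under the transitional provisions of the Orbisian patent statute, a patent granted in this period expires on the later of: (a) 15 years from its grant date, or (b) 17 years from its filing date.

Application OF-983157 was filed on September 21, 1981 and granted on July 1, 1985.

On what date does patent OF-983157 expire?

July 1, 2000

(a) grant + 15 years → 1 July 2000.
(b) filing + 17 years → 21 September 1998.
Later of the two: 1 July 2000.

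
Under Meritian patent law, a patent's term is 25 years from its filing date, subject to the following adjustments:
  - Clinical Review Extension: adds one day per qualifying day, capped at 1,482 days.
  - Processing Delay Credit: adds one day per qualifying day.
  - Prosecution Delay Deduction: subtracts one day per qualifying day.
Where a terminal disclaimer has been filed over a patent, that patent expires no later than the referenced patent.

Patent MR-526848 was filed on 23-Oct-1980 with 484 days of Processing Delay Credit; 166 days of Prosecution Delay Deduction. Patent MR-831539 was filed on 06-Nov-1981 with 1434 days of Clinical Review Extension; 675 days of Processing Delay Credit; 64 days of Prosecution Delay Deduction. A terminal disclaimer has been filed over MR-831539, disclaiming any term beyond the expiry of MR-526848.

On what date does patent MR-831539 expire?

2006-09-06

Natural term of MR-831539:
  Base: filing + 25 years → 6 November 2006.
  Clinical Review Extension: 1434 days (within the 1482-day cap) → +1434 days → 10 October 2010.
  Processing Delay Credit: +675 days → 15 August 2012.
  Prosecution Delay Deduction: −64 days → 12 June 2012.
Expiry of referenced patent MR-526848:
  Base: filing + 25 years → 23 October 2005.
  Processing Delay Credit: +484 days → 19 February 2007.
  Prosecution Delay Deduction: −166 days → 6 September 2006.
Terminal disclaimer: MR-831539 expires on the earlier of 12 June 2012 and 6 September 2006.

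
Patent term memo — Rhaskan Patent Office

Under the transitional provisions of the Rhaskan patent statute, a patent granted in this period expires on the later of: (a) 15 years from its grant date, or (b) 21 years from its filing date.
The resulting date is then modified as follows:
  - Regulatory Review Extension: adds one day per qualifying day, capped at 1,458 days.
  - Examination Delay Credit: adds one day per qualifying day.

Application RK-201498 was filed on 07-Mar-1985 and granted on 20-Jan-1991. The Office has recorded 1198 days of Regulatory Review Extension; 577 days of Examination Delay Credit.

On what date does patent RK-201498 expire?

(a) grant + 15 years → 20 January 2006.
(b) filing + 21 years → 7 March 2006.
Later of the two: 7 March 2006.
Regulatory Review Extension: 1198 days (within the 1458-day cap) → +1198 days → 17 June 2009.
Examination Delay Credit: +577 days → 15 January 2011.

2011-01-15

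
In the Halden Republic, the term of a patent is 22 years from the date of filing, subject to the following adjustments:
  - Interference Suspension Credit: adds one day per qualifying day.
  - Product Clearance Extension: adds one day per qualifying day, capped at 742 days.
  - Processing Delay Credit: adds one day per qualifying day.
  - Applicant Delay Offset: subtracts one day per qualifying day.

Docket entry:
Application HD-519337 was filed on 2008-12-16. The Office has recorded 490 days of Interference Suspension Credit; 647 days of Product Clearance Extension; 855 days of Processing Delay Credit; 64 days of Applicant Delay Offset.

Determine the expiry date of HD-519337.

2036-03-27

Base term: filing date + 22 years → 16 December 2030.
Interference Suspension Credit: +490 days → 19 April 2032.
Product Clearance Extension: 647 days (within the 742-day cap) → +647 days → 26 January 2034.
Processing Delay Credit: +855 days → 30 May 2036.
Applicant Delay Offset: −64 days → 27 March 2036.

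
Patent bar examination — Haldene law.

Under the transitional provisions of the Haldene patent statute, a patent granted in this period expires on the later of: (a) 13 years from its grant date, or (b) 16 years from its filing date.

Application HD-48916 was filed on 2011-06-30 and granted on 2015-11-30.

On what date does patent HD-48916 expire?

(a) grant + 13 years → 30 November 2028.
(b) filing + 16 years → 30 June 2027.
Later of the two: 30 November 2028.

2028-11-30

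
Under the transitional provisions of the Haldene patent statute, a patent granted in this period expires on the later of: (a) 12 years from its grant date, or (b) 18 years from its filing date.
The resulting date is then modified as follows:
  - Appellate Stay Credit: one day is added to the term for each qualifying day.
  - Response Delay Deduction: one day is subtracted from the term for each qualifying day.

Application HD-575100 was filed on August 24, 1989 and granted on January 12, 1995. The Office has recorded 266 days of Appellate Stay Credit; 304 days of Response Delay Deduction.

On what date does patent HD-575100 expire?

(a) grant + 12 years → 12 January 2007.
(b) filing + 18 years → 24 August 2007.
Later of the two: 24 August 2007.
Appellate Stay Credit: +266 days → 16 May 2008.
Response Delay Deduction: −304 days → 17 July 2007.

July 17, 2007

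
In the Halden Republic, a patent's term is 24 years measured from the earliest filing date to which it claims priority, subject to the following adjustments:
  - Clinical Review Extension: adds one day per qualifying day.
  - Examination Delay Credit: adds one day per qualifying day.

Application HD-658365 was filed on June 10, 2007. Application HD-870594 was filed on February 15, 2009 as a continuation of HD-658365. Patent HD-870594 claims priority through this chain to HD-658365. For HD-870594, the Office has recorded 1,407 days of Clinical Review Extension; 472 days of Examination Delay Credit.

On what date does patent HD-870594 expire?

August 1, 2036

Earliest priority filing: 10 June 2007.
Base term: 10 June 2007 + 24 years → 10 June 2031.
Clinical Review Extension: +1407 days → 17 April 2035.
Examination Delay Credit: +472 days → 1 August 2036.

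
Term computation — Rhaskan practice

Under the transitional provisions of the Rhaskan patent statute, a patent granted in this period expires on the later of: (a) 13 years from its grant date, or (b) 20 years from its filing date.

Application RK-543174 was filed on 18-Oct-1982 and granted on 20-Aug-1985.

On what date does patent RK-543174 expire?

October 18, 2002

(a) grant + 13 years → 20 August 1998.
(b) filing + 20 years → 18 October 2002.
Later of the two: 18 October 2002.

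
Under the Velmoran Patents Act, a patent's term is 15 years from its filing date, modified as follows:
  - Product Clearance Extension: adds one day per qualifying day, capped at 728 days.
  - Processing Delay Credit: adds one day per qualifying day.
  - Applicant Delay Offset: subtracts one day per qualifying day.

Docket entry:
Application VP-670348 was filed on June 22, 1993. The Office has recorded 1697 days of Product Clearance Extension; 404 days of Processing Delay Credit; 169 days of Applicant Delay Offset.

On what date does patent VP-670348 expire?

February 10, 2011

Base term: filing date + 15 years → 22 June 2008.
Product Clearance Extension: 1697 days claimed exceeds the 728-day cap, so +728 days → 20 June 2010.
Processing Delay Credit: +404 days → 29 July 2011.
Applicant Delay Offset: −169 days → 10 February 2011.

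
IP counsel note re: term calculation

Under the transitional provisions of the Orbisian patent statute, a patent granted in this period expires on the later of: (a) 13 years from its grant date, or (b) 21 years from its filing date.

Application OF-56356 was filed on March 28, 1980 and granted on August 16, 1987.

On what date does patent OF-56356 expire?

March 28, 2001

(a) grant + 13 years → 16 August 2000.
(b) filing + 21 years → 28 March 2001.
Later of the two: 28 March 2001.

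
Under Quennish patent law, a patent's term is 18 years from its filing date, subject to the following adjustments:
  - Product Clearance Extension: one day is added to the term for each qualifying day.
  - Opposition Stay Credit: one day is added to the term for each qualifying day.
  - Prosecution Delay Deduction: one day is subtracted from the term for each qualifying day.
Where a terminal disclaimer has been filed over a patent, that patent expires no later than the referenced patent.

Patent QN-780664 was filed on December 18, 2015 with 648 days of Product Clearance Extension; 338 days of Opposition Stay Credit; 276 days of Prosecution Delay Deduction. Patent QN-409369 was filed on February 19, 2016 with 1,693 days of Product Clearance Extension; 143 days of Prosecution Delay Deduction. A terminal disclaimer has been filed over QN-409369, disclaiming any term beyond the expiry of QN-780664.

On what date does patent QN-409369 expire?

2035-11-28

Natural term of QN-409369:
  Base: filing + 18 years → 19 February 2034.
  Product Clearance Extension: +1693 days → 9 October 2038.
  Prosecution Delay Deduction: −143 days → 19 May 2038.
Expiry of referenced patent QN-780664:
  Base: filing + 18 years → 18 December 2033.
  Product Clearance Extension: +648 days → 27 September 2035.
  Opposition Stay Credit: +338 days → 30 August 2036.
  Prosecution Delay Deduction: −276 days → 28 November 2035.
Terminal disclaimer: QN-409369 expires on the earlier of 19 May 2038 and 28 November 2035.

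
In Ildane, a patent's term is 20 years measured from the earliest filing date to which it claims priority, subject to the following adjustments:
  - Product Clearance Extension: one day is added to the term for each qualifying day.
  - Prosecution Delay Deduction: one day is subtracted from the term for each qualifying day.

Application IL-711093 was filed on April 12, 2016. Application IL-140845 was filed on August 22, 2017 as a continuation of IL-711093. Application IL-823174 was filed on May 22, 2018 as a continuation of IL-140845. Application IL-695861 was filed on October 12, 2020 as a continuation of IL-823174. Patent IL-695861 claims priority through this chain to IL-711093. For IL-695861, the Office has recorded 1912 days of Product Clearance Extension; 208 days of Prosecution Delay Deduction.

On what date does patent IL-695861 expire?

Earliest priority filing: 12 April 2016.
Base term: 12 April 2016 + 20 years → 12 April 2036.
Product Clearance Extension: +1912 days → 7 July 2041.
Prosecution Delay Deduction: −208 days → 11 December 2040.

December 11, 2040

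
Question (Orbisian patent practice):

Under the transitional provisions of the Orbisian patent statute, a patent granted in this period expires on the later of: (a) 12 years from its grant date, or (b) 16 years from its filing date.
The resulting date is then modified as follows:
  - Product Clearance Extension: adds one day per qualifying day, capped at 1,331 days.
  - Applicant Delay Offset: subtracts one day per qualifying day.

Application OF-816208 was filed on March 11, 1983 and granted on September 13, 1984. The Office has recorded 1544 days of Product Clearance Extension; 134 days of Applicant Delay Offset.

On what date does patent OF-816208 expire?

(a) grant + 12 years → 13 September 1996.
(b) filing + 16 years → 11 March 1999.
Later of the two: 11 March 1999.
Product Clearance Extension: 1544 days claimed exceeds the 1331-day cap, so +1331 days → 1 November 2002.
Applicant Delay Offset: −134 days → 20 June 2002.

June 20, 2002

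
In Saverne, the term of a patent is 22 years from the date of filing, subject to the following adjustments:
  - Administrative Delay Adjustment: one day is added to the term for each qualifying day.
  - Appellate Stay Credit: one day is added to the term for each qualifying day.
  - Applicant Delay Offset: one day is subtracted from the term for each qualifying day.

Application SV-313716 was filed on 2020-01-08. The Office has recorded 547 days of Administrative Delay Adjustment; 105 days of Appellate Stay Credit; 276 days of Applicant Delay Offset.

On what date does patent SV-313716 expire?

Base term: filing date + 22 years → 8 January 2042.
Administrative Delay Adjustment: +547 days → 9 July 2043.
Appellate Stay Credit: +105 days → 22 October 2043.
Applicant Delay Offset: −276 days → 19 January 2043.

2043-01-19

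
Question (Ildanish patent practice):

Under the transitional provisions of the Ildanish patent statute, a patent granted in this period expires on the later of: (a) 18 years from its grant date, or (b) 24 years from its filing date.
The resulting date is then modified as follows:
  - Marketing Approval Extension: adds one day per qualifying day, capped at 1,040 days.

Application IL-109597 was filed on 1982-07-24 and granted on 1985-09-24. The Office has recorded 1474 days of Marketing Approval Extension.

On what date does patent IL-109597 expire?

2009-05-29

(a) grant + 18 years → 24 September 2003.
(b) filing + 24 years → 24 July 2006.
Later of the two: 24 July 2006.
Marketing Approval Extension: 1474 days claimed exceeds the 1040-day cap, so +1040 days → 29 May 2009.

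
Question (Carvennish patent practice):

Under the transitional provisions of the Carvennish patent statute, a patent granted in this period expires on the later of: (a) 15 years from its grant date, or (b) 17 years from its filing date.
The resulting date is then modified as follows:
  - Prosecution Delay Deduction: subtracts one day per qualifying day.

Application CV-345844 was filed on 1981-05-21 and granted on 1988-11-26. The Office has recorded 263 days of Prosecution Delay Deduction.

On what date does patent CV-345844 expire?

(a) grant + 15 years → 26 November 2003.
(b) filing + 17 years → 21 May 1998.
Later of the two: 26 November 2003.
Prosecution Delay Deduction: −263 days → 8 March 2003.

March 8, 2003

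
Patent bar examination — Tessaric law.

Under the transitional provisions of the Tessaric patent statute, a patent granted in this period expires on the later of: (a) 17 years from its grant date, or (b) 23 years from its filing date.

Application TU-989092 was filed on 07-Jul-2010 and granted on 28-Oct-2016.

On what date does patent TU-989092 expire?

(a) grant + 17 years → 28 October 2033.
(b) filing + 23 years → 7 July 2033.
Later of the two: 28 October 2033.

October 28, 2033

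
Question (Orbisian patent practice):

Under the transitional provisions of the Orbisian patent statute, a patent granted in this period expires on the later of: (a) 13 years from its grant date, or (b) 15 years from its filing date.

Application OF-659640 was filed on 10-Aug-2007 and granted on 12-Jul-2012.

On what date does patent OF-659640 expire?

(a) grant + 13 years → 12 July 2025.
(b) filing + 15 years → 10 August 2022.
Later of the two: 12 July 2025.

July 12, 2025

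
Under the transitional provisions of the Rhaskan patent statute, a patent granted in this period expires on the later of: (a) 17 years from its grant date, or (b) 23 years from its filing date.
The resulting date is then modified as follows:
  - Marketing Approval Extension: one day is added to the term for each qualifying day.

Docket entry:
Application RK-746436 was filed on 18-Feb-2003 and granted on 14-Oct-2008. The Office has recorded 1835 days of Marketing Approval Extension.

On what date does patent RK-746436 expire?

2031-02-27

(a) grant + 17 years → 14 October 2025.
(b) filing + 23 years → 18 February 2026.
Later of the two: 18 February 2026.
Marketing Approval Extension: +1835 days → 27 February 2031.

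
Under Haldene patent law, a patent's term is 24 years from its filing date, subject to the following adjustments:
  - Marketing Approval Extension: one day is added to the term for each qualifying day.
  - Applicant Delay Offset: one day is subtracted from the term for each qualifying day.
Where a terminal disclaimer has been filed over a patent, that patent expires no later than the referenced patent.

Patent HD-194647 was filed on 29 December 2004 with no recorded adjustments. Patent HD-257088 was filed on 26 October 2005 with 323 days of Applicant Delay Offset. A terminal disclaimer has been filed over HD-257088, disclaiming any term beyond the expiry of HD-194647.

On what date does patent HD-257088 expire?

December 7, 2028

Natural term of HD-257088:
  Base: filing + 24 years → 26 October 2029.
  Applicant Delay Offset: −323 days → 7 December 2028.
Expiry of referenced patent HD-194647:
  Base: filing + 24 years → 29 December 2028.
Terminal disclaimer: HD-257088 expires on the earlier of 7 December 2028 and 29 December 2028.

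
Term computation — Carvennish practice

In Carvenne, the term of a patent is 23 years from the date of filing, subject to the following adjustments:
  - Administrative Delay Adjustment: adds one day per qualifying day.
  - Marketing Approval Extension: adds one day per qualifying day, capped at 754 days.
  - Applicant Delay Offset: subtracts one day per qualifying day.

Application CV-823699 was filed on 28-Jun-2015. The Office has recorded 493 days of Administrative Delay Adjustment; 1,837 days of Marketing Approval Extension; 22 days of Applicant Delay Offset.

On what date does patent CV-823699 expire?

Base term: filing date + 23 years → 28 June 2038.
Administrative Delay Adjustment: +493 days → 3 November 2039.
Marketing Approval Extension: 1837 days claimed exceeds the 754-day cap, so +754 days → 26 November 2041.
Applicant Delay Offset: −22 days → 4 November 2041.

November 4, 2041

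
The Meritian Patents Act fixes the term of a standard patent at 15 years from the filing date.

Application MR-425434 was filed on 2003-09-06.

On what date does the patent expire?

Filing date + 15 years → 6 September 2018.

September 6, 2018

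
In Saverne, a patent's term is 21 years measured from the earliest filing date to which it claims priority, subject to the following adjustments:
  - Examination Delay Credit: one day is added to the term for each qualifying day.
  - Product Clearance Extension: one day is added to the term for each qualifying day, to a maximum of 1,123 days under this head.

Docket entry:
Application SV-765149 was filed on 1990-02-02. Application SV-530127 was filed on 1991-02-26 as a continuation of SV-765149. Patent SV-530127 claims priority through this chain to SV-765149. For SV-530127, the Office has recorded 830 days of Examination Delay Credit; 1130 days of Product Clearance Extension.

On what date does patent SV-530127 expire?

2016-06-08

Earliest priority filing: 2 February 1990.
Base term: 2 February 1990 + 21 years → 2 February 2011.
Examination Delay Credit: +830 days → 12 May 2013.
Product Clearance Extension: 1130 days claimed exceeds the 1123-day cap, so +1123 days → 8 June 2016.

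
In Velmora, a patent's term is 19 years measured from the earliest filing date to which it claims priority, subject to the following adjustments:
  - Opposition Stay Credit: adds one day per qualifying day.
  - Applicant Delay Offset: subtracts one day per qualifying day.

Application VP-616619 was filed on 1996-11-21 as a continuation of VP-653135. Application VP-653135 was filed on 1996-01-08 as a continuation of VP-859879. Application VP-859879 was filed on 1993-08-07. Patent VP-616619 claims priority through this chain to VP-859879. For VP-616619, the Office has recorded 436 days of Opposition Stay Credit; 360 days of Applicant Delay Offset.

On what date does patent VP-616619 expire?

October 22, 2012

Earliest priority filing: 7 August 1993.
Base term: 7 August 1993 + 19 years → 7 August 2012.
Opposition Stay Credit: +436 days → 17 October 2013.
Applicant Delay Offset: −360 days → 22 October 2012.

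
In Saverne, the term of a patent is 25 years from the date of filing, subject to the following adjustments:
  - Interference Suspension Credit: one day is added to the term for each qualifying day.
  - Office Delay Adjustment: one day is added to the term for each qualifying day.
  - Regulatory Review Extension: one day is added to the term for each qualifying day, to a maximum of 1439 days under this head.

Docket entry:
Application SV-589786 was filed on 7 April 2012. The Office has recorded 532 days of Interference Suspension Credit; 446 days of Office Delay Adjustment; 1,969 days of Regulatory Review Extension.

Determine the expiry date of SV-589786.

Base term: filing date + 25 years → 7 April 2037.
Interference Suspension Credit: +532 days → 21 September 2038.
Office Delay Adjustment: +446 days → 11 December 2039.
Regulatory Review Extension: 1969 days claimed exceeds the 1439-day cap, so +1439 days → 19 November 2043.

2043-11-19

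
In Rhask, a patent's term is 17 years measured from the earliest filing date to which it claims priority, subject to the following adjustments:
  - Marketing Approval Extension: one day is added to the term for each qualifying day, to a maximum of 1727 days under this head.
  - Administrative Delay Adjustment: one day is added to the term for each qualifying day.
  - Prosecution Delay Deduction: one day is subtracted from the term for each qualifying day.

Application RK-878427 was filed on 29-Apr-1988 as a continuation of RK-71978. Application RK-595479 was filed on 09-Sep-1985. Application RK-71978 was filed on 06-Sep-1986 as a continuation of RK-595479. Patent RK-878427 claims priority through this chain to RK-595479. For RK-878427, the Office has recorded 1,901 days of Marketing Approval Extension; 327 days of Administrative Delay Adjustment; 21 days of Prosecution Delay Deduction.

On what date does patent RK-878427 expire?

Earliest priority filing: 9 September 1985.
Base term: 9 September 1985 + 17 years → 9 September 2002.
Marketing Approval Extension: 1901 days claimed exceeds the 1727-day cap, so +1727 days → 2 June 2007.
Administrative Delay Adjustment: +327 days → 24 April 2008.
Prosecution Delay Deduction: −21 days → 3 April 2008.

April 3, 2008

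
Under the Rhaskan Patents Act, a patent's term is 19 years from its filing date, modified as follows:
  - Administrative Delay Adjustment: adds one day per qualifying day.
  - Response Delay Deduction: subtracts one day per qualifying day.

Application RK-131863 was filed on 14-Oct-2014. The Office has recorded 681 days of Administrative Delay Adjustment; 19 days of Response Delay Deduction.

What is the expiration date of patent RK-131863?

Base term: filing date + 19 years → 14 October 2033.
Administrative Delay Adjustment: +681 days → 26 August 2035.
Response Delay Deduction: −19 days → 7 August 2035.

2035-08-07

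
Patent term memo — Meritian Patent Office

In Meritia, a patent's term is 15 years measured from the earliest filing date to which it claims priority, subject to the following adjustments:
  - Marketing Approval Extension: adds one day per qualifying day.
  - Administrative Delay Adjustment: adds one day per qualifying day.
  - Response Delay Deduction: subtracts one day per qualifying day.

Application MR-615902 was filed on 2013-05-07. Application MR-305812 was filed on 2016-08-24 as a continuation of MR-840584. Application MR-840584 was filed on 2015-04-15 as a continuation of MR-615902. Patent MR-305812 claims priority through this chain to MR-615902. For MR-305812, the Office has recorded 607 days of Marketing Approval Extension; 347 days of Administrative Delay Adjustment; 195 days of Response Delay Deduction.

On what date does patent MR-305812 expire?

June 5, 2030

Earliest priority filing: 7 May 2013.
Base term: 7 May 2013 + 15 years → 7 May 2028.
Marketing Approval Extension: +607 days → 4 January 2030.
Administrative Delay Adjustment: +347 days → 17 December 2030.
Response Delay Deduction: −195 days → 5 June 2030.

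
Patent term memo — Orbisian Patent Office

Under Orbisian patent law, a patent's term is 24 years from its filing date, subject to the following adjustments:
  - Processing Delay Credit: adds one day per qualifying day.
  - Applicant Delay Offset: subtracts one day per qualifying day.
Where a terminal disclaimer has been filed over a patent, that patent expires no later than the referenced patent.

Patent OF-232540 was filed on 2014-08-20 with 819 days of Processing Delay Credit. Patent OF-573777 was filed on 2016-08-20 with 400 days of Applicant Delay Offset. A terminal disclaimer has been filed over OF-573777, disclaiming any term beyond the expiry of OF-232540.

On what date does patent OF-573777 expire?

July 17, 2039

Natural term of OF-573777:
  Base: filing + 24 years → 20 August 2040.
  Applicant Delay Offset: −400 days → 17 July 2039.
Expiry of referenced patent OF-232540:
  Base: filing + 24 years → 20 August 2038.
  Processing Delay Credit: +819 days → 16 November 2040.
Terminal disclaimer: OF-573777 expires on the earlier of 17 July 2039 and 16 November 2040.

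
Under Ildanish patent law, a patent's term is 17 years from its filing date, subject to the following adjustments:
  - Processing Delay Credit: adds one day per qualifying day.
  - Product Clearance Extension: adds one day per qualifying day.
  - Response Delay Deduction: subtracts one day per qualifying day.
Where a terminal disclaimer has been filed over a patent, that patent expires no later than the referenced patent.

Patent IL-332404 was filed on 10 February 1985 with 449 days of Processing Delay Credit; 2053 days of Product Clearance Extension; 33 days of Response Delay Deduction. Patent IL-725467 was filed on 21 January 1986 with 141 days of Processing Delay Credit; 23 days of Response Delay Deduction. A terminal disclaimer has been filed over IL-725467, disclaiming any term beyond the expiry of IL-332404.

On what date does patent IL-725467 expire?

Natural term of IL-725467:
  Base: filing + 17 years → 21 January 2003.
  Processing Delay Credit: +141 days → 11 June 2003.
  Response Delay Deduction: −23 days → 19 May 2003.
Expiry of referenced patent IL-332404:
  Base: filing + 17 years → 10 February 2002.
  Processing Delay Credit: +449 days → 5 May 2003.
  Product Clearance Extension: +2053 days → 17 December 2008.
  Response Delay Deduction: −33 days → 14 November 2008.
Terminal disclaimer: IL-725467 expires on the earlier of 19 May 2003 and 14 November 2008.

2003-05-19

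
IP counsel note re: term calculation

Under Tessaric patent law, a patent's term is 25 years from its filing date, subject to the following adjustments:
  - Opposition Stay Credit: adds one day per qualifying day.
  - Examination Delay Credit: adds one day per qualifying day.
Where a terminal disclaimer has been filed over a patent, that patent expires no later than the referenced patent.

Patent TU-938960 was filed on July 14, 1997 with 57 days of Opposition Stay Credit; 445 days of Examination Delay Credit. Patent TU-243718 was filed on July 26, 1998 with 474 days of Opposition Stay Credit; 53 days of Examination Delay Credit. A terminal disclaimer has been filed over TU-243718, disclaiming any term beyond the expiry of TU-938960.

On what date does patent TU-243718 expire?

2023-11-28

Natural term of TU-243718:
  Base: filing + 25 years → 26 July 2023.
  Opposition Stay Credit: +474 days → 11 November 2024.
  Examination Delay Credit: +53 days → 3 January 2025.
Expiry of referenced patent TU-938960:
  Base: filing + 25 years → 14 July 2022.
  Opposition Stay Credit: +57 days → 9 September 2022.
  Examination Delay Credit: +445 days → 28 November 2023.
Terminal disclaimer: TU-243718 expires on the earlier of 3 January 2025 and 28 November 2023.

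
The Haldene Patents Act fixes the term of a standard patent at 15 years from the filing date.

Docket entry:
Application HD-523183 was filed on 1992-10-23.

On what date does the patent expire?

Filing date + 15 years → 23 October 2007.

October 23, 2007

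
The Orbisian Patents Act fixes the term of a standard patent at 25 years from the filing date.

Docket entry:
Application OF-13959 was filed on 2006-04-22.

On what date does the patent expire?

2031-04-22

Filing date + 25 years → 22 April 2031.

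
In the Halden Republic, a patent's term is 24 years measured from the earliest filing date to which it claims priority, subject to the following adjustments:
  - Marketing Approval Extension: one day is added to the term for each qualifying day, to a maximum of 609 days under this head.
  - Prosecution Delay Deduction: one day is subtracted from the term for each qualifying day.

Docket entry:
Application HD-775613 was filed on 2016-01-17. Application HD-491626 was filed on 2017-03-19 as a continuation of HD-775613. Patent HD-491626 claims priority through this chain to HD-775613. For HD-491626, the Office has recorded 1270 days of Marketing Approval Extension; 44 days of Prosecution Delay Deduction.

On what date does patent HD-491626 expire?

August 4, 2041

Earliest priority filing: 17 January 2016.
Base term: 17 January 2016 + 24 years → 17 January 2040.
Marketing Approval Extension: 1270 days claimed exceeds the 609-day cap, so +609 days → 17 September 2041.
Prosecution Delay Deduction: −44 days → 4 August 2041.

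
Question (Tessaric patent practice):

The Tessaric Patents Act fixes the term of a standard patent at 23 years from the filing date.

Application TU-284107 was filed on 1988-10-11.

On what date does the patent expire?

October 11, 2011

Filing date + 23 years → 11 October 2011.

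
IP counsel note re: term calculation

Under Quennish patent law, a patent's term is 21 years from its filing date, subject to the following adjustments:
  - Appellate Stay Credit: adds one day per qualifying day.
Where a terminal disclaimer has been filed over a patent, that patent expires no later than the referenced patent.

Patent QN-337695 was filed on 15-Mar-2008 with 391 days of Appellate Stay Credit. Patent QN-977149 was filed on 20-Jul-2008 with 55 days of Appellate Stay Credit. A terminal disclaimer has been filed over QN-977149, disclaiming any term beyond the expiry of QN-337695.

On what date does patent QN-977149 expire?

2029-09-13

Natural term of QN-977149:
  Base: filing + 21 years → 20 July 2029.
  Appellate Stay Credit: +55 days → 13 September 2029.
Expiry of referenced patent QN-337695:
  Base: filing + 21 years → 15 March 2029.
  Appellate Stay Credit: +391 days → 10 April 2030.
Terminal disclaimer: QN-977149 expires on the earlier of 13 September 2029 and 10 April 2030.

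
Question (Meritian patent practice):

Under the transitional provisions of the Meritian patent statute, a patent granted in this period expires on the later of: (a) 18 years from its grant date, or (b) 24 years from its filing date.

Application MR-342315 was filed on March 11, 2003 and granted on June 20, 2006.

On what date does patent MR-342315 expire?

March 11, 2027

(a) grant + 18 years → 20 June 2024.
(b) filing + 24 years → 11 March 2027.
Later of the two: 11 March 2027.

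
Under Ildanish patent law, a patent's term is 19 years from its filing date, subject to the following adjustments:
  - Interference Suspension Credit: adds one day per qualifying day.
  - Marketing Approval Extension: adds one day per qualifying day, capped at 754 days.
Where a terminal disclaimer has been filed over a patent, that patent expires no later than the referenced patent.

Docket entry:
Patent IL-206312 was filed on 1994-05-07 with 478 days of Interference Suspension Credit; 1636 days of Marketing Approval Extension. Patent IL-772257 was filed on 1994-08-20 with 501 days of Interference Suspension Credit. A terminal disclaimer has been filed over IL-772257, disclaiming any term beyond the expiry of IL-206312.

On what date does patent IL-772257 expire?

January 3, 2015

Natural term of IL-772257:
  Base: filing + 19 years → 20 August 2013.
  Interference Suspension Credit: +501 days → 3 January 2015.
Expiry of referenced patent IL-206312:
  Base: filing + 19 years → 7 May 2013.
  Interference Suspension Credit: +478 days → 28 August 2014.
  Marketing Approval Extension: 1636 days claimed exceeds the 754-day cap, so +754 days → 20 September 2016.
Terminal disclaimer: IL-772257 expires on the earlier of 3 January 2015 and 20 September 2016.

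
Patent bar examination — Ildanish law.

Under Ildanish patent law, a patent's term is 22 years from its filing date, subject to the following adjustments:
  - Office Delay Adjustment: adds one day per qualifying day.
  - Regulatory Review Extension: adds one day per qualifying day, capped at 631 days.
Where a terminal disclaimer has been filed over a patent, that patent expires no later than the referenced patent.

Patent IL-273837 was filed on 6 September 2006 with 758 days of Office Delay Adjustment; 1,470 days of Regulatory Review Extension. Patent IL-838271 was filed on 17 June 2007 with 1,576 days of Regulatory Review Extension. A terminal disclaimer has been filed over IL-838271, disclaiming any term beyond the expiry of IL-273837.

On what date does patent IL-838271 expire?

2031-03-10

Natural term of IL-838271:
  Base: filing + 22 years → 17 June 2029.
  Regulatory Review Extension: 1576 days claimed exceeds the 631-day cap, so +631 days → 10 March 2031.
Expiry of referenced patent IL-273837:
  Base: filing + 22 years → 6 September 2028.
  Office Delay Adjustment: +758 days → 4 October 2030.
  Regulatory Review Extension: 1470 days claimed exceeds the 631-day cap, so +631 days → 26 June 2032.
Terminal disclaimer: IL-838271 expires on the earlier of 10 March 2031 and 26 June 2032.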